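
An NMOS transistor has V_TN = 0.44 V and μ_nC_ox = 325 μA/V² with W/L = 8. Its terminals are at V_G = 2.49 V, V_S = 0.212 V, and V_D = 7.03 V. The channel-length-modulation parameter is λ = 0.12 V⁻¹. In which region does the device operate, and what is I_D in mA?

Saturation; I_D = 7.98 mA

V_GS = V_G − V_S = 2.49 − 0.212 = 2.28 V; V_DS = V_D − V_S = 7.03 − 0.212 = 6.82 V.
k_n = μ_nC_ox · (W/L) = 2.6 mA/V².
V_ov = V_GS − V_TN = 2.28 − 0.44 = 1.84 V.
Since V_DS = 6.82 V ≥ V_ov = 1.84 V, the device is in saturation.
I_D = ½ k_n V_ov² (1 + λ V_DS) = 0.5 × 2.6 × 1.84² × (1 + 0.12 × 6.82) = 7.98 mA.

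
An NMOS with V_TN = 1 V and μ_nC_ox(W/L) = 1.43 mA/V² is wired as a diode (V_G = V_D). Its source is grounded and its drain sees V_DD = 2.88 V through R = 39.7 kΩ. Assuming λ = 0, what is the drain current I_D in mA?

I_D = 0.0413 mA

With gate tied to drain, V_GS = V_DS ≥ V_GS − V_TN, so the device is in saturation.
KCL at the drain: ½ k_n (V_GS − V_TN)² = (V_DD − V_GS)/R.
Let x = V_GS − 1. Then 28.4 x² + x − 1.88 = 0, giving x = 0.24 V (positive root), so V_GS = 1.24 V.
I_D = (V_DD − V_GS)/R = (2.88 − 1.24) / 39.7 = 0.0413 mA.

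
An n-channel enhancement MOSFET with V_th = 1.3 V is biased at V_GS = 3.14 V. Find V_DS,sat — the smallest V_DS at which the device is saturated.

V_DS,sat = 1.84 V

The boundary between triode and saturation is V_DS = V_GS − V_th = V_ov.
V_ov = 3.14 − 1.3 = 1.84 V.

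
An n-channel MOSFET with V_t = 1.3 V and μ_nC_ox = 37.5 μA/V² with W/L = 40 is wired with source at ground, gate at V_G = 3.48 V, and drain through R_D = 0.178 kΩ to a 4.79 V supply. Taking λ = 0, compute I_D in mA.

V_GS = V_G = 3.48 V, so V_ov = 3.48 − 1.3 = 2.18 V.
k_n = μ_nC_ox · (W/L) = 1.5 mA/V².
Assume saturation: I_D = ½ k_n V_ov² = 0.5 × 1.5 × 2.18² = 3.56 mA, giving V_DS = V_DD − I_D R_D = 4.79 − 3.56 × 0.178 = 4.16 V.
V_DS = 4.16 V ≥ V_ov = 2.18 V, confirming saturation.

I_D = 3.56 mA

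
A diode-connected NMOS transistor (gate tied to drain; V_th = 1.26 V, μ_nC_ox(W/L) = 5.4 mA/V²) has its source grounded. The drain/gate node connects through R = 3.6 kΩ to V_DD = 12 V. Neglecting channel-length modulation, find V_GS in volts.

With gate tied to drain, V_GS = V_DS ≥ V_GS − V_th, so the device is in saturation.
KCL at the drain: ½ k_n (V_GS − V_th)² = (V_DD − V_GS)/R.
Let x = V_GS − 1.26. Then 9.72 x² + x − 10.74 = 0, giving x = 1 V (positive root), so V_GS = 2.26 V.
I_D = (V_DD − V_GS)/R = (12 − 2.26) / 3.6 = 2.71 mA.

V_GS = 2.26 V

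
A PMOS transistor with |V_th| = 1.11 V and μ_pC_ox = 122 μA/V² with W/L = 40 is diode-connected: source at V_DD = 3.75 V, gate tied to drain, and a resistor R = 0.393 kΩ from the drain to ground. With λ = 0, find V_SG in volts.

With gate tied to drain, V_SG = V_SD ≥ V_SG − |V_th|, so the device is in saturation.
k_p = μ_pC_ox · (W/L) = 4.88 mA/V².
KCL at the drain: ½ k_p (V_SG − |V_th|)² = (V_DD − V_SG)/R.
Let x = V_SG − 1.11. Then 0.959 x² + x − 2.64 = 0, giving x = 1.22 V (positive root), so V_SG = 2.33 V.
I_D = (V_DD − V_SG)/R = (3.75 − 2.33) / 0.393 = 3.62 mA.

V_SG = 2.33 V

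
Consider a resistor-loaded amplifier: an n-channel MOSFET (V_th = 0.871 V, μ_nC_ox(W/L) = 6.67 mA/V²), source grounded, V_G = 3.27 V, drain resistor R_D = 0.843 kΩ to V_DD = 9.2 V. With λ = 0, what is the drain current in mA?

I_D = 10.0 mA

V_GS = V_G = 3.27 V, so V_ov = 3.27 − 0.871 = 2.4 V.
Assume saturation: I_D = ½ k_n V_ov² = 0.5 × 6.67 × 2.4² = 19.2 mA, giving V_DS = V_DD − I_D R_D = 9.2 − 19.2 × 0.843 = -6.98 V.
But -6.98 V < V_ov = 2.4 V, so the device is actually in triode.
In triode I_D = k_n[V_ov V_DS − ½ V_DS²] and I_D = (V_DD − V_DS)/R_D. Equating: 2.81 V_DS² − 14.49 V_DS + 9.2 = 0, giving V_DS = 0.742 V (the root below V_ov).
I_D = (9.2 − 0.742) / 0.843 = 10 mA.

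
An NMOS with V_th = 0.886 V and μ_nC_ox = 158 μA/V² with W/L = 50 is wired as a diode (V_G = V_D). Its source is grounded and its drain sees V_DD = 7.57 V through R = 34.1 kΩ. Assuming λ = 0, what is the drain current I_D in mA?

With gate tied to drain, V_GS = V_DS ≥ V_GS − V_th, so the device is in saturation.
k_n = μ_nC_ox · (W/L) = 7.9 mA/V².
KCL at the drain: ½ k_n (V_GS − V_th)² = (V_DD − V_GS)/R.
Let x = V_GS − 0.886. Then 135 x² + x − 6.684 = 0, giving x = 0.219 V (positive root), so V_GS = 1.11 V.
I_D = (V_DD − V_GS)/R = (7.57 − 1.11) / 34.1 = 0.19 mA.

I_D = 0.190 mA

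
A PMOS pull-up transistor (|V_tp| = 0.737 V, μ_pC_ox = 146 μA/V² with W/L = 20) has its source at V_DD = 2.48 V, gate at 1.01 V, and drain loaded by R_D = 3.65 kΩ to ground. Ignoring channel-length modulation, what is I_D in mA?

V_SG = V_DD − V_G = 2.48 − 1.01 = 1.47 V, so V_ov = 1.47 − 0.737 = 0.733 V.
k_p = μ_pC_ox · (W/L) = 2.92 mA/V².
Assume saturation: I_D = ½ k_p V_ov² = 0.5 × 2.92 × 0.733² = 0.784 mA, giving V_SD = V_DD − I_D R_D = 2.48 − 0.784 × 3.65 = -0.383 V.
But -0.383 V < V_ov = 0.733 V, so the device is actually in triode.
In triode I_D = k_p[V_ov V_SD − ½ V_SD²] and I_D = (V_DD − V_SD)/R_D. Equating: 5.33 V_SD² − 8.812 V_SD + 2.48 = 0, giving V_SD = 0.36 V (the root below V_ov).
I_D = (2.48 − 0.36) / 3.65 = 0.581 mA.

I_D = 0.581 mA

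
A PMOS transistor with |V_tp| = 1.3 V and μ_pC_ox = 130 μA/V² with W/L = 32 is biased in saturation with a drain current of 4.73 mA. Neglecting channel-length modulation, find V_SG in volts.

V_SG = 2.81 V

k_p = μ_pC_ox · (W/L) = 4.16 mA/V².
In saturation I_D = ½ k_p (V_SG − |V_tp|)², so V_SG − |V_tp| = √(2 I_D / k_p) = √(2 × 4.73 / 4.16) = 1.51 V.
V_SG = 1.3 + 1.51 = 2.81 V.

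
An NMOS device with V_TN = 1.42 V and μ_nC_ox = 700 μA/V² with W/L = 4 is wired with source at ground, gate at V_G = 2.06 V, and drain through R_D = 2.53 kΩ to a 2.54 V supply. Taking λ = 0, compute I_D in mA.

V_GS = V_G = 2.06 V, so V_ov = 2.06 − 1.42 = 0.64 V.
k_n = μ_nC_ox · (W/L) = 2.8 mA/V².
Assume saturation: I_D = ½ k_n V_ov² = 0.5 × 2.8 × 0.64² = 0.573 mA, giving V_DS = V_DD − I_D R_D = 2.54 − 0.573 × 2.53 = 1.09 V.
V_DS = 1.09 V ≥ V_ov = 0.64 V, confirming saturation.

I_D = 0.573 mA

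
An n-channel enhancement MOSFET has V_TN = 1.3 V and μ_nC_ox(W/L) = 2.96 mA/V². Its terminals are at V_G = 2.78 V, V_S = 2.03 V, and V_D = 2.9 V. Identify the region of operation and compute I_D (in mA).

Cutoff; I_D = 0 mA

V_GS = V_G − V_S = 2.78 − 2.03 = 0.75 V; V_DS = V_D − V_S = 2.9 − 2.03 = 0.87 V.
V_GS = 0.75 V < V_TN = 1.3 V, so the transistor is in cutoff.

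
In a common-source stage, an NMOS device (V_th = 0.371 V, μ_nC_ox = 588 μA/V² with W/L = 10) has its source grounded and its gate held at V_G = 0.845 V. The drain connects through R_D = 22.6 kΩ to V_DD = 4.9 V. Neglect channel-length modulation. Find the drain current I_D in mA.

I_D = 0.213 mA

V_GS = V_G = 0.845 V, so V_ov = 0.845 − 0.371 = 0.474 V.
k_n = μ_nC_ox · (W/L) = 5.88 mA/V².
Assume saturation: I_D = ½ k_n V_ov² = 0.5 × 5.88 × 0.474² = 0.661 mA, giving V_DS = V_DD − I_D R_D = 4.9 − 0.661 × 22.6 = -10 V.
But -10 V < V_ov = 0.474 V, so the device is actually in triode.
In triode I_D = k_n[V_ov V_DS − ½ V_DS²] and I_D = (V_DD − V_DS)/R_D. Equating: 66.4 V_DS² − 63.99 V_DS + 4.9 = 0, giving V_DS = 0.0839 V (the root below V_ov).
I_D = (4.9 − 0.0839) / 22.6 = 0.213 mA.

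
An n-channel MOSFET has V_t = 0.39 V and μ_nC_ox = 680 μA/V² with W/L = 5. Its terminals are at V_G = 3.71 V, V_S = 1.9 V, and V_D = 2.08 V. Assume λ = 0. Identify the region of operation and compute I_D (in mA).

Triode; I_D = 0.814 mA

V_GS = V_G − V_S = 3.71 − 1.9 = 1.81 V; V_DS = V_D − V_S = 2.08 − 1.9 = 0.18 V.
k_n = μ_nC_ox · (W/L) = 3.4 mA/V².
V_ov = V_GS − V_t = 1.81 − 0.39 = 1.42 V.
Since V_DS = 0.18 V < V_ov = 1.42 V, the device is in the triode region.
I_D = k_n [V_ov · V_DS − ½ V_DS²] = 3.4 × [1.42 × 0.18 − 0.5 × 0.18²] = 0.814 mA.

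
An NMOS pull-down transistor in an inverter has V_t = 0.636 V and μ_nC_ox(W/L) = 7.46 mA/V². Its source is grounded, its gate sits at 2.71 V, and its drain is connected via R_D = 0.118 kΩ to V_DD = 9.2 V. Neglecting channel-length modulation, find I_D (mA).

I_D = 16.0 mA

V_GS = V_G = 2.71 V, so V_ov = 2.71 − 0.636 = 2.07 V.
Assume saturation: I_D = ½ k_n V_ov² = 0.5 × 7.46 × 2.07² = 16 mA, giving V_DS = V_DD − I_D R_D = 9.2 − 16 × 0.118 = 7.31 V.
V_DS = 7.31 V ≥ V_ov = 2.07 V, confirming saturation.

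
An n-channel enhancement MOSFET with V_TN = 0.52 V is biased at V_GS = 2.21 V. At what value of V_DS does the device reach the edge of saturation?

The boundary between triode and saturation is V_DS = V_GS − V_TN = V_ov.
V_ov = 2.21 − 0.52 = 1.69 V.

V_DS,sat = 1.69 V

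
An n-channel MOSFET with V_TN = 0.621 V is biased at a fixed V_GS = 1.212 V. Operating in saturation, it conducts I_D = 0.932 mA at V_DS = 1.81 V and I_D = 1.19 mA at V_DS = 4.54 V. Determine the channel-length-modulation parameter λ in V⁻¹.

With V_GS fixed, I_D ∝ (1 + λ V_DS) in saturation, so I_D2/I_D1 = (1 + λ V_DS2)/(1 + λ V_DS1).
1.19/0.932 = 1.277 = (1 + 4.54 λ)/(1 + 1.81 λ).
Solving: λ (I_D1 V_DS2 − I_D2 V_DS1) = I_D2 − I_D1, so λ = (1.19 − 0.932) / (0.932 × 4.54 − 1.19 × 1.81) = 0.258 / 2.08 = 0.124 V⁻¹.

λ = 0.124 V⁻¹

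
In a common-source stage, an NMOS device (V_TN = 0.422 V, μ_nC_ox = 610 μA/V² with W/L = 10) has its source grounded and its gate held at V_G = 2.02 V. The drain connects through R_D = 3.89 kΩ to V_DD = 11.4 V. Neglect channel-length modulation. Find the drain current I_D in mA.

I_D = 2.85 mA

V_GS = V_G = 2.02 V, so V_ov = 2.02 − 0.422 = 1.6 V.
k_n = μ_nC_ox · (W/L) = 6.1 mA/V².
Assume saturation: I_D = ½ k_n V_ov² = 0.5 × 6.1 × 1.6² = 7.79 mA, giving V_DS = V_DD − I_D R_D = 11.4 − 7.79 × 3.89 = -18.9 V.
But -18.9 V < V_ov = 1.6 V, so the device is actually in triode.
In triode I_D = k_n[V_ov V_DS − ½ V_DS²] and I_D = (V_DD − V_DS)/R_D. Equating: 11.9 V_DS² − 38.92 V_DS + 11.4 = 0, giving V_DS = 0.325 V (the root below V_ov).
I_D = (11.4 − 0.325) / 3.89 = 2.85 mA.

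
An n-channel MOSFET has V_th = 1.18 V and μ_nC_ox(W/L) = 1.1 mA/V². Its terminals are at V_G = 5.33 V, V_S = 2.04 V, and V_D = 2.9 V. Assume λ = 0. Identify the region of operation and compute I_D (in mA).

V_GS = V_G − V_S = 5.33 − 2.04 = 3.29 V; V_DS = V_D − V_S = 2.9 − 2.04 = 0.86 V.
V_ov = V_GS − V_th = 3.29 − 1.18 = 2.11 V.
Since V_DS = 0.86 V < V_ov = 2.11 V, the device is in the triode region.
I_D = k_n [V_ov · V_DS − ½ V_DS²] = 1.1 × [2.11 × 0.86 − 0.5 × 0.86²] = 1.59 mA.

Triode; I_D = 1.59 mA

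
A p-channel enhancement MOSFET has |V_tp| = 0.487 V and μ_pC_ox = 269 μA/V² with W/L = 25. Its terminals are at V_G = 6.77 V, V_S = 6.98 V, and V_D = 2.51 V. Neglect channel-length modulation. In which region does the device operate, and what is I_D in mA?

Cutoff; I_D = 0 mA

V_SG = V_S − V_G = 6.98 − 6.77 = 0.21 V; V_SD = V_S − V_D = 6.98 − 2.51 = 4.47 V.
V_SG = 0.21 V < |V_tp| = 0.487 V, so the transistor is in cutoff.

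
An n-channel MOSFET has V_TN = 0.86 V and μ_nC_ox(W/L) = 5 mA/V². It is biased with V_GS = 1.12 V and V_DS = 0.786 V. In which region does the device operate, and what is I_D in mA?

Saturation; I_D = 0.169 mA

V_ov = V_GS − V_TN = 1.12 − 0.86 = 0.26 V.
Since V_DS = 0.786 V ≥ V_ov = 0.26 V, the device is in saturation.
I_D = ½ k_n V_ov² = 0.5 × 5 × 0.26² = 0.169 mA.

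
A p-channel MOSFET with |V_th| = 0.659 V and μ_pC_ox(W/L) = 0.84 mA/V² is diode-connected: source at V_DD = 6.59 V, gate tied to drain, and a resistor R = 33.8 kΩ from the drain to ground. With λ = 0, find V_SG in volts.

With gate tied to drain, V_SG = V_SD ≥ V_SG − |V_th|, so the device is in saturation.
KCL at the drain: ½ k_p (V_SG − |V_th|)² = (V_DD − V_SG)/R.
Let x = V_SG − 0.659. Then 14.2 x² + x − 5.931 = 0, giving x = 0.612 V (positive root), so V_SG = 1.27 V.
I_D = (V_DD − V_SG)/R = (6.59 − 1.27) / 33.8 = 0.157 mA.

V_SG = 1.27 V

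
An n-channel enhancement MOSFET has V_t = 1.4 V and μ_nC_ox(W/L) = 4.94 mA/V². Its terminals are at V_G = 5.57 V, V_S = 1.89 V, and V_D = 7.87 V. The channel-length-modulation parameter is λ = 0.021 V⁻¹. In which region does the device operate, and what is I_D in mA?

V_GS = V_G − V_S = 5.57 − 1.89 = 3.68 V; V_DS = V_D − V_S = 7.87 − 1.89 = 5.98 V.
V_ov = V_GS − V_t = 3.68 − 1.4 = 2.28 V.
Since V_DS = 5.98 V ≥ V_ov = 2.28 V, the device is in saturation.
I_D = ½ k_n V_ov² (1 + λ V_DS) = 0.5 × 4.94 × 2.28² × (1 + 0.021 × 5.98) = 14.5 mA.

Saturation; I_D = 14.5 mA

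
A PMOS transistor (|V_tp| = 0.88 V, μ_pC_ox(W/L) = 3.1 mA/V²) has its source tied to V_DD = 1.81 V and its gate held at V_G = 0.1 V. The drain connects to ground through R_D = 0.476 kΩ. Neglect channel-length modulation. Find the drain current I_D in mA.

I_D = 1.07 mA

V_SG = V_DD − V_G = 1.81 − 0.1 = 1.71 V, so V_ov = 1.71 − 0.88 = 0.83 V.
Assume saturation: I_D = ½ k_p V_ov² = 0.5 × 3.1 × 0.83² = 1.07 mA, giving V_SD = V_DD − I_D R_D = 1.81 − 1.07 × 0.476 = 1.3 V.
V_SD = 1.3 V ≥ V_ov = 0.83 V, confirming saturation.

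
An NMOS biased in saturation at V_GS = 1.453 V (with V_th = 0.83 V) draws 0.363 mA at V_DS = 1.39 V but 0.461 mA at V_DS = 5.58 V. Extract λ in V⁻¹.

λ = 0.0708 V⁻¹

With V_GS fixed, I_D ∝ (1 + λ V_DS) in saturation, so I_D2/I_D1 = (1 + λ V_DS2)/(1 + λ V_DS1).
0.461/0.363 = 1.27 = (1 + 5.58 λ)/(1 + 1.39 λ).
Solving: λ (I_D1 V_DS2 − I_D2 V_DS1) = I_D2 − I_D1, so λ = (0.461 − 0.363) / (0.363 × 5.58 − 0.461 × 1.39) = 0.098 / 1.38 = 0.0708 V⁻¹.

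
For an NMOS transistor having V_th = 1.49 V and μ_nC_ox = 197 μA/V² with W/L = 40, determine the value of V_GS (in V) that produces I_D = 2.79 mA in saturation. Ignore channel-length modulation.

V_GS = 2.33 V

k_n = μ_nC_ox · (W/L) = 7.88 mA/V².
In saturation I_D = ½ k_n (V_GS − V_th)², so V_GS − V_th = √(2 I_D / k_n) = √(2 × 2.79 / 7.88) = 0.841 V.
V_GS = 1.49 + 0.841 = 2.33 V.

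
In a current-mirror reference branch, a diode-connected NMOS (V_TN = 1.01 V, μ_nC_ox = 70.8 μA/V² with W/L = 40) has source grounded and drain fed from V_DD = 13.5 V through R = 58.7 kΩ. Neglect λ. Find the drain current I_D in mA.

I_D = 0.206 mA

With gate tied to drain, V_GS = V_DS ≥ V_GS − V_TN, so the device is in saturation.
k_n = μ_nC_ox · (W/L) = 2.832 mA/V².
KCL at the drain: ½ k_n (V_GS − V_TN)² = (V_DD − V_GS)/R.
Let x = V_GS − 1.01. Then 83.1 x² + x − 12.49 = 0, giving x = 0.382 V (positive root), so V_GS = 1.39 V.
I_D = (V_DD − V_GS)/R = (13.5 − 1.39) / 58.7 = 0.206 mA.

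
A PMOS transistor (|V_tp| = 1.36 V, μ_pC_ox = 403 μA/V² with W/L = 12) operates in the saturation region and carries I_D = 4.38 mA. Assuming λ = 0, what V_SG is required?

k_p = μ_pC_ox · (W/L) = 4.836 mA/V².
In saturation I_D = ½ k_p (V_SG − |V_tp|)², so V_SG − |V_tp| = √(2 I_D / k_p) = √(2 × 4.38 / 4.836) = 1.35 V.
V_SG = 1.36 + 1.35 = 2.71 V.

V_SG = 2.71 V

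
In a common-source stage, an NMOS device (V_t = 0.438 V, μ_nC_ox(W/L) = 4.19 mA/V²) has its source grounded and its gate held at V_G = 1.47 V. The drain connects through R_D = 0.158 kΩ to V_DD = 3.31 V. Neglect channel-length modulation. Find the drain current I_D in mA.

I_D = 2.23 mA

V_GS = V_G = 1.47 V, so V_ov = 1.47 − 0.438 = 1.03 V.
Assume saturation: I_D = ½ k_n V_ov² = 0.5 × 4.19 × 1.03² = 2.23 mA, giving V_DS = V_DD − I_D R_D = 3.31 − 2.23 × 0.158 = 2.96 V.
V_DS = 2.96 V ≥ V_ov = 1.03 V, confirming saturation.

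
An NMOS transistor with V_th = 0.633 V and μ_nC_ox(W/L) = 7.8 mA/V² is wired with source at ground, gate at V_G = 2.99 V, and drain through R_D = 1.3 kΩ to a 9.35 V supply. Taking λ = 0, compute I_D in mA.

I_D = 6.88 mA

V_GS = V_G = 2.99 V, so V_ov = 2.99 − 0.633 = 2.36 V.
Assume saturation: I_D = ½ k_n V_ov² = 0.5 × 7.8 × 2.36² = 21.7 mA, giving V_DS = V_DD − I_D R_D = 9.35 − 21.7 × 1.3 = -18.8 V.
But -18.8 V < V_ov = 2.36 V, so the device is actually in triode.
In triode I_D = k_n[V_ov V_DS − ½ V_DS²] and I_D = (V_DD − V_DS)/R_D. Equating: 5.07 V_DS² − 24.9 V_DS + 9.35 = 0, giving V_DS = 0.41 V (the root below V_ov).
I_D = (9.35 − 0.41) / 1.3 = 6.88 mA.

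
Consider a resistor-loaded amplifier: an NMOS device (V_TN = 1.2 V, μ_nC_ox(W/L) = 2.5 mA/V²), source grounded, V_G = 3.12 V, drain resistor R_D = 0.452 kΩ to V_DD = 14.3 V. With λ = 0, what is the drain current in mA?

V_GS = V_G = 3.12 V, so V_ov = 3.12 − 1.2 = 1.92 V.
Assume saturation: I_D = ½ k_n V_ov² = 0.5 × 2.5 × 1.92² = 4.61 mA, giving V_DS = V_DD − I_D R_D = 14.3 − 4.61 × 0.452 = 12.2 V.
V_DS = 12.2 V ≥ V_ov = 1.92 V, confirming saturation.

I_D = 4.61 mA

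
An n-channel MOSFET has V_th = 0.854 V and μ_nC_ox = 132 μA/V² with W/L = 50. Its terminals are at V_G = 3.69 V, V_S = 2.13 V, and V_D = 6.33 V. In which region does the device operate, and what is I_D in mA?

Saturation; I_D = 1.64 mA

V_GS = V_G − V_S = 3.69 − 2.13 = 1.56 V; V_DS = V_D − V_S = 6.33 − 2.13 = 4.2 V.
k_n = μ_nC_ox · (W/L) = 6.6 mA/V².
V_ov = V_GS − V_th = 1.56 − 0.854 = 0.706 V.
Since V_DS = 4.2 V ≥ V_ov = 0.706 V, the device is in saturation.
I_D = ½ k_n V_ov² = 0.5 × 6.6 × 0.706² = 1.64 mA.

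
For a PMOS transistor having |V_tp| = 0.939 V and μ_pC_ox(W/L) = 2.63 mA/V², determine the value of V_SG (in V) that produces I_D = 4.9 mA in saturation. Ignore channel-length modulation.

V_SG = 2.87 V

In saturation I_D = ½ k_p (V_SG − |V_tp|)², so V_SG − |V_tp| = √(2 I_D / k_p) = √(2 × 4.9 / 2.63) = 1.93 V.
V_SG = 0.939 + 1.93 = 2.87 V.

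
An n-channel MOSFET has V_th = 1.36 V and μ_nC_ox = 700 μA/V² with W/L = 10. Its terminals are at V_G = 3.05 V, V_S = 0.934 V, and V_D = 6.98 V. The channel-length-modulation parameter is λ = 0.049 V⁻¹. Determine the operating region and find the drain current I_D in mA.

Saturation; I_D = 2.59 mA

V_GS = V_G − V_S = 3.05 − 0.934 = 2.12 V; V_DS = V_D − V_S = 6.98 − 0.934 = 6.05 V.
k_n = μ_nC_ox · (W/L) = 7 mA/V².
V_ov = V_GS − V_th = 2.12 − 1.36 = 0.756 V.
Since V_DS = 6.05 V ≥ V_ov = 0.756 V, the device is in saturation.
I_D = ½ k_n V_ov² (1 + λ V_DS) = 0.5 × 7 × 0.756² × (1 + 0.049 × 6.05) = 2.59 mA.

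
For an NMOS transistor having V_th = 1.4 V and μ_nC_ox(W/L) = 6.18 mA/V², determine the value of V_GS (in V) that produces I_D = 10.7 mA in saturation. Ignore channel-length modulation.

In saturation I_D = ½ k_n (V_GS − V_th)², so V_GS − V_th = √(2 I_D / k_n) = √(2 × 10.7 / 6.18) = 1.86 V.
V_GS = 1.4 + 1.86 = 3.26 V.

V_GS = 3.26 V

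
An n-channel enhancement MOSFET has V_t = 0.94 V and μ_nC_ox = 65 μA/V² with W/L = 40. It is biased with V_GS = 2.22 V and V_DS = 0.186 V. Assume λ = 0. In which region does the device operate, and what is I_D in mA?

k_n = μ_nC_ox · (W/L) = 2.6 mA/V².
V_ov = V_GS − V_t = 2.22 − 0.94 = 1.28 V.
Since V_DS = 0.186 V < V_ov = 1.28 V, the device is in the triode region.
I_D = k_n [V_ov · V_DS − ½ V_DS²] = 2.6 × [1.28 × 0.186 − 0.5 × 0.186²] = 0.574 mA.

Triode; I_D = 0.574 mA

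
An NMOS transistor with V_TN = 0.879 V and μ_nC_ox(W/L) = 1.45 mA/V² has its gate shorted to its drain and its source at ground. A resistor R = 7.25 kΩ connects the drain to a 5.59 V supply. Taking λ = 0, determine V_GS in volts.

With gate tied to drain, V_GS = V_DS ≥ V_GS − V_TN, so the device is in saturation.
KCL at the drain: ½ k_n (V_GS − V_TN)² = (V_DD − V_GS)/R.
Let x = V_GS − 0.879. Then 5.26 x² + x − 4.711 = 0, giving x = 0.856 V (positive root), so V_GS = 1.74 V.
I_D = (V_DD − V_GS)/R = (5.59 − 1.74) / 7.25 = 0.532 mA.

V_GS = 1.74 V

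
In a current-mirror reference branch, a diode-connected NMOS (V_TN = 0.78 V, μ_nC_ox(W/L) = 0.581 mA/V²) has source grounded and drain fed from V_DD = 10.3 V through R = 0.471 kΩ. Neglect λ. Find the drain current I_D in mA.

I_D = 8.64 mA

With gate tied to drain, V_GS = V_DS ≥ V_GS − V_TN, so the device is in saturation.
KCL at the drain: ½ k_n (V_GS − V_TN)² = (V_DD − V_GS)/R.
Let x = V_GS − 0.78. Then 0.137 x² + x − 9.52 = 0, giving x = 5.45 V (positive root), so V_GS = 6.23 V.
I_D = (V_DD − V_GS)/R = (10.3 − 6.23) / 0.471 = 8.64 mA.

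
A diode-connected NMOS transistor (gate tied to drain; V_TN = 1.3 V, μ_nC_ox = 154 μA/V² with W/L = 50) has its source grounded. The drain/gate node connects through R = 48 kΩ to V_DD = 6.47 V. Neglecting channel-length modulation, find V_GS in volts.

With gate tied to drain, V_GS = V_DS ≥ V_GS − V_TN, so the device is in saturation.
k_n = μ_nC_ox · (W/L) = 7.7 mA/V².
KCL at the drain: ½ k_n (V_GS − V_TN)² = (V_DD − V_GS)/R.
Let x = V_GS − 1.3. Then 185 x² + x − 5.17 = 0, giving x = 0.165 V (positive root), so V_GS = 1.46 V.
I_D = (V_DD − V_GS)/R = (6.47 − 1.46) / 48 = 0.104 mA.

V_GS = 1.46 V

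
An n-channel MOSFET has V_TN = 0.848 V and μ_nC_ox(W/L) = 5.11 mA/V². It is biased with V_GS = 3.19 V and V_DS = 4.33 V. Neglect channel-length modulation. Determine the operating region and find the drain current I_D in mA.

V_ov = V_GS − V_TN = 3.19 − 0.848 = 2.34 V.
Since V_DS = 4.33 V ≥ V_ov = 2.34 V, the device is in saturation.
I_D = ½ k_n V_ov² = 0.5 × 5.11 × 2.34² = 14 mA.

Saturation; I_D = 14.0 mA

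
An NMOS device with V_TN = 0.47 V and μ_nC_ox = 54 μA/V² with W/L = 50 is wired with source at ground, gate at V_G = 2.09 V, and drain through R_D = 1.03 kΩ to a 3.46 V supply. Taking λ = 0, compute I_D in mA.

I_D = 2.60 mA

V_GS = V_G = 2.09 V, so V_ov = 2.09 − 0.47 = 1.62 V.
k_n = μ_nC_ox · (W/L) = 2.7 mA/V².
Assume saturation: I_D = ½ k_n V_ov² = 0.5 × 2.7 × 1.62² = 3.54 mA, giving V_DS = V_DD − I_D R_D = 3.46 − 3.54 × 1.03 = -0.189 V.
But -0.189 V < V_ov = 1.62 V, so the device is actually in triode.
In triode I_D = k_n[V_ov V_DS − ½ V_DS²] and I_D = (V_DD − V_DS)/R_D. Equating: 1.39 V_DS² − 5.505 V_DS + 3.46 = 0, giving V_DS = 0.784 V (the root below V_ov).
I_D = (3.46 − 0.784) / 1.03 = 2.6 mA.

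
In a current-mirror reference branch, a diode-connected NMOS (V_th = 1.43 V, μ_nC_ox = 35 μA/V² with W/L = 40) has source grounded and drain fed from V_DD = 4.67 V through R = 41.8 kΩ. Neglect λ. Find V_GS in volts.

V_GS = 1.75 V

With gate tied to drain, V_GS = V_DS ≥ V_GS − V_th, so the device is in saturation.
k_n = μ_nC_ox · (W/L) = 1.4 mA/V².
KCL at the drain: ½ k_n (V_GS − V_th)² = (V_DD − V_GS)/R.
Let x = V_GS − 1.43. Then 29.3 x² + x − 3.24 = 0, giving x = 0.316 V (positive root), so V_GS = 1.75 V.
I_D = (V_DD − V_GS)/R = (4.67 − 1.75) / 41.8 = 0.0699 mA.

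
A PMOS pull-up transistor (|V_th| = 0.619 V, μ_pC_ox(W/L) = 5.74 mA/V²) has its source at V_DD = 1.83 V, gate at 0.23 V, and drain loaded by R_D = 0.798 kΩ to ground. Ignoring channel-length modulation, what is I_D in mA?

I_D = 1.79 mA

V_SG = V_DD − V_G = 1.83 − 0.23 = 1.6 V, so V_ov = 1.6 − 0.619 = 0.981 V.
Assume saturation: I_D = ½ k_p V_ov² = 0.5 × 5.74 × 0.981² = 2.76 mA, giving V_SD = V_DD − I_D R_D = 1.83 − 2.76 × 0.798 = -0.374 V.
But -0.374 V < V_ov = 0.981 V, so the device is actually in triode.
In triode I_D = k_p[V_ov V_SD − ½ V_SD²] and I_D = (V_DD − V_SD)/R_D. Equating: 2.29 V_SD² − 5.493 V_SD + 1.83 = 0, giving V_SD = 0.4 V (the root below V_ov).
I_D = (1.83 − 0.4) / 0.798 = 1.79 mA.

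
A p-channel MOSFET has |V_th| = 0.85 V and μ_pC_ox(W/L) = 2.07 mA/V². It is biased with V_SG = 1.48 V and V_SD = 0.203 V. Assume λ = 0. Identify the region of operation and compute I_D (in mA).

Triode; I_D = 0.222 mA

V_ov = V_SG − |V_th| = 1.48 − 0.85 = 0.63 V.
Since V_SD = 0.203 V < V_ov = 0.63 V, the device is in the triode region.
I_D = k_p [V_ov · V_SD − ½ V_SD²] = 2.07 × [0.63 × 0.203 − 0.5 × 0.203²] = 0.222 mA.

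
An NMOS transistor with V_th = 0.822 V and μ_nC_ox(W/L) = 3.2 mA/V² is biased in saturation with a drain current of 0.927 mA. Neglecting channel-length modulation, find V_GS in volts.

V_GS = 1.58 V

In saturation I_D = ½ k_n (V_GS − V_th)², so V_GS − V_th = √(2 I_D / k_n) = √(2 × 0.927 / 3.2) = 0.761 V.
V_GS = 0.822 + 0.761 = 1.58 V.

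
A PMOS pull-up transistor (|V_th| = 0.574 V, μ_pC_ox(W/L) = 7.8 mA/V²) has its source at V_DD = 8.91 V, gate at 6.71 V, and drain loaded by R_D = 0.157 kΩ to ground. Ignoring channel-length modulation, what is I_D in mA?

V_SG = V_DD − V_G = 8.91 − 6.71 = 2.2 V, so V_ov = 2.2 − 0.574 = 1.63 V.
Assume saturation: I_D = ½ k_p V_ov² = 0.5 × 7.8 × 1.63² = 10.3 mA, giving V_SD = V_DD − I_D R_D = 8.91 − 10.3 × 0.157 = 7.29 V.
V_SD = 7.29 V ≥ V_ov = 1.63 V, confirming saturation.

I_D = 10.3 mA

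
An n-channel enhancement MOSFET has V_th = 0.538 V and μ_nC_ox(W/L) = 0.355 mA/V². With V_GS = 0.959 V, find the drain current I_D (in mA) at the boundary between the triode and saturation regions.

I_D = 0.0315 mA

At the boundary V_DS = V_ov = V_GS − V_th = 0.959 − 0.538 = 0.421 V.
I_D = ½ k_n V_ov² = 0.5 × 0.355 × 0.421² = 0.0315 mA.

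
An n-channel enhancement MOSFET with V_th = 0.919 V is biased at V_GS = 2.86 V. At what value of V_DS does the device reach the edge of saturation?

V_DS,sat = 1.94 V

The boundary between triode and saturation is V_DS = V_GS − V_th = V_ov.
V_ov = 2.86 − 0.919 = 1.94 V.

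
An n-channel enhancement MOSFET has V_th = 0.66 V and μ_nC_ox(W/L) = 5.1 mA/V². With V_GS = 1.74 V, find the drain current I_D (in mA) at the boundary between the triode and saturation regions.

I_D = 2.97 mA

At the boundary V_DS = V_ov = V_GS − V_th = 1.74 − 0.66 = 1.08 V.
I_D = ½ k_n V_ov² = 0.5 × 5.1 × 1.08² = 2.97 mA.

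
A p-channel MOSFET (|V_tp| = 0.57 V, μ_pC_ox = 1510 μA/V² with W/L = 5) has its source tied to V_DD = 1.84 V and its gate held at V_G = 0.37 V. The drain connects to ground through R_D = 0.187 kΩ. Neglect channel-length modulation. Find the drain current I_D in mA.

V_SG = V_DD − V_G = 1.84 − 0.37 = 1.47 V, so V_ov = 1.47 − 0.57 = 0.9 V.
k_p = μ_pC_ox · (W/L) = 7.55 mA/V².
Assume saturation: I_D = ½ k_p V_ov² = 0.5 × 7.55 × 0.9² = 3.06 mA, giving V_SD = V_DD − I_D R_D = 1.84 − 3.06 × 0.187 = 1.27 V.
V_SD = 1.27 V ≥ V_ov = 0.9 V, confirming saturation.

I_D = 3.06 mA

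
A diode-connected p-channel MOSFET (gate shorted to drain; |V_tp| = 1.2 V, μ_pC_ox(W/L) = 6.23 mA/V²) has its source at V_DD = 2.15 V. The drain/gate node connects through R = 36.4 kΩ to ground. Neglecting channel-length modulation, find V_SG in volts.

V_SG = 1.29 V

With gate tied to drain, V_SG = V_SD ≥ V_SG − |V_tp|, so the device is in saturation.
KCL at the drain: ½ k_p (V_SG − |V_tp|)² = (V_DD − V_SG)/R.
Let x = V_SG − 1.2. Then 113 x² + x − 0.95 = 0, giving x = 0.0872 V (positive root), so V_SG = 1.29 V.
I_D = (V_DD − V_SG)/R = (2.15 − 1.29) / 36.4 = 0.0237 mA.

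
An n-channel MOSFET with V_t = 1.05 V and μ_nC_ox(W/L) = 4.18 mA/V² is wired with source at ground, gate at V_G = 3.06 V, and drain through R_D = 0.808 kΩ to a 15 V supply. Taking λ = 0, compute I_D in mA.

V_GS = V_G = 3.06 V, so V_ov = 3.06 − 1.05 = 2.01 V.
Assume saturation: I_D = ½ k_n V_ov² = 0.5 × 4.18 × 2.01² = 8.44 mA, giving V_DS = V_DD − I_D R_D = 15 − 8.44 × 0.808 = 8.18 V.
V_DS = 8.18 V ≥ V_ov = 2.01 V, confirming saturation.

I_D = 8.44 mA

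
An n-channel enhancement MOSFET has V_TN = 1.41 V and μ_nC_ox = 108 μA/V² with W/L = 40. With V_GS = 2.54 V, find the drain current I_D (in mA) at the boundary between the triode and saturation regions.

I_D = 2.76 mA

At the boundary V_DS = V_ov = V_GS − V_TN = 2.54 − 1.41 = 1.13 V.
k_n = μ_nC_ox · (W/L) = 4.32 mA/V².
I_D = ½ k_n V_ov² = 0.5 × 4.32 × 1.13² = 2.76 mA.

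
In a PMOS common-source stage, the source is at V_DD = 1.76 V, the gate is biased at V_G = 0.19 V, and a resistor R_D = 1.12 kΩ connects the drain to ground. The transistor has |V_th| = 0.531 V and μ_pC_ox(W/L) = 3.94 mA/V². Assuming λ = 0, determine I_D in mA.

I_D = 1.24 mA

V_SG = V_DD − V_G = 1.76 − 0.19 = 1.57 V, so V_ov = 1.57 − 0.531 = 1.04 V.
Assume saturation: I_D = ½ k_p V_ov² = 0.5 × 3.94 × 1.04² = 2.13 mA, giving V_SD = V_DD − I_D R_D = 1.76 − 2.13 × 1.12 = -0.622 V.
But -0.622 V < V_ov = 1.04 V, so the device is actually in triode.
In triode I_D = k_p[V_ov V_SD − ½ V_SD²] and I_D = (V_DD − V_SD)/R_D. Equating: 2.21 V_SD² − 5.585 V_SD + 1.76 = 0, giving V_SD = 0.369 V (the root below V_ov).
I_D = (1.76 − 0.369) / 1.12 = 1.24 mA.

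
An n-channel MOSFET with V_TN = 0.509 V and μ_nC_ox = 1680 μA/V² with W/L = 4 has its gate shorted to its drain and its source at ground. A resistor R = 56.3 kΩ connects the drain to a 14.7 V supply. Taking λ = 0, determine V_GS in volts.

With gate tied to drain, V_GS = V_DS ≥ V_GS − V_TN, so the device is in saturation.
k_n = μ_nC_ox · (W/L) = 6.72 mA/V².
KCL at the drain: ½ k_n (V_GS − V_TN)² = (V_DD − V_GS)/R.
Let x = V_GS − 0.509. Then 189 x² + x − 14.19 = 0, giving x = 0.271 V (positive root), so V_GS = 0.78 V.
I_D = (V_DD − V_GS)/R = (14.7 − 0.78) / 56.3 = 0.247 mA.

V_GS = 0.780 V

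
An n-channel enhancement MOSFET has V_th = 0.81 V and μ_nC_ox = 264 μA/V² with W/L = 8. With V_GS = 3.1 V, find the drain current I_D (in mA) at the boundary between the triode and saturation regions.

I_D = 5.54 mA

At the boundary V_DS = V_ov = V_GS − V_th = 3.1 − 0.81 = 2.29 V.
k_n = μ_nC_ox · (W/L) = 2.112 mA/V².
I_D = ½ k_n V_ov² = 0.5 × 2.112 × 2.29² = 5.54 mA.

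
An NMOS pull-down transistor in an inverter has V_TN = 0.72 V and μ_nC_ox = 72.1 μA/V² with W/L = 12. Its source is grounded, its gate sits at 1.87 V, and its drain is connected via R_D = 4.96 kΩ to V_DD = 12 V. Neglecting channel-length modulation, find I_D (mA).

V_GS = V_G = 1.87 V, so V_ov = 1.87 − 0.72 = 1.15 V.
k_n = μ_nC_ox · (W/L) = 0.8652 mA/V².
Assume saturation: I_D = ½ k_n V_ov² = 0.5 × 0.8652 × 1.15² = 0.572 mA, giving V_DS = V_DD − I_D R_D = 12 − 0.572 × 4.96 = 9.16 V.
V_DS = 9.16 V ≥ V_ov = 1.15 V, confirming saturation.

I_D = 0.572 mA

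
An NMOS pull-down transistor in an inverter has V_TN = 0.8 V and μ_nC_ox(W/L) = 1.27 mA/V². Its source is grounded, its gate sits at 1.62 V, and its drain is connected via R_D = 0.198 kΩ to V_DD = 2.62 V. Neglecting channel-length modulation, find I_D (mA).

I_D = 0.427 mA

V_GS = V_G = 1.62 V, so V_ov = 1.62 − 0.8 = 0.82 V.
Assume saturation: I_D = ½ k_n V_ov² = 0.5 × 1.27 × 0.82² = 0.427 mA, giving V_DS = V_DD − I_D R_D = 2.62 − 0.427 × 0.198 = 2.54 V.
V_DS = 2.54 V ≥ V_ov = 0.82 V, confirming saturation.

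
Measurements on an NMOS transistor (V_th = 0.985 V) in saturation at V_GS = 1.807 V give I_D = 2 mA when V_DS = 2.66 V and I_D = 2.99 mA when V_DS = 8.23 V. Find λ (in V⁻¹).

With V_GS fixed, I_D ∝ (1 + λ V_DS) in saturation, so I_D2/I_D1 = (1 + λ V_DS2)/(1 + λ V_DS1).
2.99/2 = 1.495 = (1 + 8.23 λ)/(1 + 2.66 λ).
Solving: λ (I_D1 V_DS2 − I_D2 V_DS1) = I_D2 − I_D1, so λ = (2.99 − 2) / (2 × 8.23 − 2.99 × 2.66) = 0.99 / 8.51 = 0.116 V⁻¹.

λ = 0.116 V⁻¹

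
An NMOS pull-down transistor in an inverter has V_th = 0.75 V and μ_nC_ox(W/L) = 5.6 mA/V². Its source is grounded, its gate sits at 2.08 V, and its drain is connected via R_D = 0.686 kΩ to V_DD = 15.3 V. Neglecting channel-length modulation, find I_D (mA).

I_D = 4.95 mA

V_GS = V_G = 2.08 V, so V_ov = 2.08 − 0.75 = 1.33 V.
Assume saturation: I_D = ½ k_n V_ov² = 0.5 × 5.6 × 1.33² = 4.95 mA, giving V_DS = V_DD − I_D R_D = 15.3 − 4.95 × 0.686 = 11.9 V.
V_DS = 11.9 V ≥ V_ov = 1.33 V, confirming saturation.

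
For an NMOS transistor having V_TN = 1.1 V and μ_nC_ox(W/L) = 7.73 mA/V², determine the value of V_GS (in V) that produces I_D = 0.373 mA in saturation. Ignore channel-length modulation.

In saturation I_D = ½ k_n (V_GS − V_TN)², so V_GS − V_TN = √(2 I_D / k_n) = √(2 × 0.373 / 7.73) = 0.311 V.
V_GS = 1.1 + 0.311 = 1.41 V.

V_GS = 1.41 V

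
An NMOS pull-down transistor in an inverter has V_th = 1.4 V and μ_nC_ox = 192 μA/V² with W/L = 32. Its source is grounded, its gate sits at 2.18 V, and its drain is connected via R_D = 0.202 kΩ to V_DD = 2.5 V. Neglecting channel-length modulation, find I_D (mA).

V_GS = V_G = 2.18 V, so V_ov = 2.18 − 1.4 = 0.78 V.
k_n = μ_nC_ox · (W/L) = 6.144 mA/V².
Assume saturation: I_D = ½ k_n V_ov² = 0.5 × 6.144 × 0.78² = 1.87 mA, giving V_DS = V_DD − I_D R_D = 2.5 − 1.87 × 0.202 = 2.12 V.
V_DS = 2.12 V ≥ V_ov = 0.78 V, confirming saturation.

I_D = 1.87 mA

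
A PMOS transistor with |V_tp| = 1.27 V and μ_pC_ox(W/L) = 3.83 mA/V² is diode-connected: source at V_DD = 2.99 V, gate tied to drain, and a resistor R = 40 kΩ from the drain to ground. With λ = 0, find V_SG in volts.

V_SG = 1.41 V

With gate tied to drain, V_SG = V_SD ≥ V_SG − |V_tp|, so the device is in saturation.
KCL at the drain: ½ k_p (V_SG − |V_tp|)² = (V_DD − V_SG)/R.
Let x = V_SG − 1.27. Then 76.6 x² + x − 1.72 = 0, giving x = 0.143 V (positive root), so V_SG = 1.41 V.
I_D = (V_DD − V_SG)/R = (2.99 − 1.41) / 40 = 0.0394 mA.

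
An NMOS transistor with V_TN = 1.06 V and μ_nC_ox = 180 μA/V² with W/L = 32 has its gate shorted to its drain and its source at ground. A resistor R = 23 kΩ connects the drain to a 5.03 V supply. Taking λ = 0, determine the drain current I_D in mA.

With gate tied to drain, V_GS = V_DS ≥ V_GS − V_TN, so the device is in saturation.
k_n = μ_nC_ox · (W/L) = 5.76 mA/V².
KCL at the drain: ½ k_n (V_GS − V_TN)² = (V_DD − V_GS)/R.
Let x = V_GS − 1.06. Then 66.2 x² + x − 3.97 = 0, giving x = 0.237 V (positive root), so V_GS = 1.3 V.
I_D = (V_DD − V_GS)/R = (5.03 − 1.3) / 23 = 0.162 mA.

I_D = 0.162 mA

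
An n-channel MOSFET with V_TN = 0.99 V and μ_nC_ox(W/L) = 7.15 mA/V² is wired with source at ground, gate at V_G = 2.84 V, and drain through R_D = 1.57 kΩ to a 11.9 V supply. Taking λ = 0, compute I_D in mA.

I_D = 7.16 mA

V_GS = V_G = 2.84 V, so V_ov = 2.84 − 0.99 = 1.85 V.
Assume saturation: I_D = ½ k_n V_ov² = 0.5 × 7.15 × 1.85² = 12.2 mA, giving V_DS = V_DD − I_D R_D = 11.9 − 12.2 × 1.57 = -7.31 V.
But -7.31 V < V_ov = 1.85 V, so the device is actually in triode.
In triode I_D = k_n[V_ov V_DS − ½ V_DS²] and I_D = (V_DD − V_DS)/R_D. Equating: 5.61 V_DS² − 21.77 V_DS + 11.9 = 0, giving V_DS = 0.659 V (the root below V_ov).
I_D = (11.9 − 0.659) / 1.57 = 7.16 mA.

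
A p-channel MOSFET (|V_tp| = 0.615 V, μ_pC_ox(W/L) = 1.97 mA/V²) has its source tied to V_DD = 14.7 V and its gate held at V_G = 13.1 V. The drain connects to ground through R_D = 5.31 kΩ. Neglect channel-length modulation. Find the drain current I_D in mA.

I_D = 0.956 mA

V_SG = V_DD − V_G = 14.7 − 13.1 = 1.6 V, so V_ov = 1.6 − 0.615 = 0.985 V.
Assume saturation: I_D = ½ k_p V_ov² = 0.5 × 1.97 × 0.985² = 0.956 mA, giving V_SD = V_DD − I_D R_D = 14.7 − 0.956 × 5.31 = 9.63 V.
V_SD = 9.63 V ≥ V_ov = 0.985 V, confirming saturation.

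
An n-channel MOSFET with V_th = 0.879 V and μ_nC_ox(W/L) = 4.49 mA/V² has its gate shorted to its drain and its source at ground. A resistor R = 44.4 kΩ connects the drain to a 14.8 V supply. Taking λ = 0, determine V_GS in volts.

With gate tied to drain, V_GS = V_DS ≥ V_GS − V_th, so the device is in saturation.
KCL at the drain: ½ k_n (V_GS − V_th)² = (V_DD − V_GS)/R.
Let x = V_GS − 0.879. Then 99.7 x² + x − 13.92 = 0, giving x = 0.369 V (positive root), so V_GS = 1.25 V.
I_D = (V_DD − V_GS)/R = (14.8 − 1.25) / 44.4 = 0.305 mA.

V_GS = 1.25 V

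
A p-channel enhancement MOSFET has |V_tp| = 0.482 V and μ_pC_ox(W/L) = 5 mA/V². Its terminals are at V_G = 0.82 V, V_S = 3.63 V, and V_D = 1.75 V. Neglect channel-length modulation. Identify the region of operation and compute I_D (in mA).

Triode; I_D = 13.0 mA

V_SG = V_S − V_G = 3.63 − 0.82 = 2.81 V; V_SD = V_S − V_D = 3.63 − 1.75 = 1.88 V.
V_ov = V_SG − |V_tp| = 2.81 − 0.482 = 2.33 V.
Since V_SD = 1.88 V < V_ov = 2.33 V, the device is in the triode region.
I_D = k_p [V_ov · V_SD − ½ V_SD²] = 5 × [2.33 × 1.88 − 0.5 × 1.88²] = 13 mA.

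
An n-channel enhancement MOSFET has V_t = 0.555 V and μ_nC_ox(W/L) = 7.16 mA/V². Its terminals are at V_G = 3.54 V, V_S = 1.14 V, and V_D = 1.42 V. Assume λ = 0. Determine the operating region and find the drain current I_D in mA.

V_GS = V_G − V_S = 3.54 − 1.14 = 2.4 V; V_DS = V_D − V_S = 1.42 − 1.14 = 0.28 V.
V_ov = V_GS − V_t = 2.4 − 0.555 = 1.85 V.
Since V_DS = 0.28 V < V_ov = 1.85 V, the device is in the triode region.
I_D = k_n [V_ov · V_DS − ½ V_DS²] = 7.16 × [1.85 × 0.28 − 0.5 × 0.28²] = 3.42 mA.

Triode; I_D = 3.42 mA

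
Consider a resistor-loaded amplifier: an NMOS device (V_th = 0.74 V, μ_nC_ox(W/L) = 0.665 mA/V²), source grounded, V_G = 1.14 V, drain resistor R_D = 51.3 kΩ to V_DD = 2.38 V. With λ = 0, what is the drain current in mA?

I_D = 0.0422 mA

V_GS = V_G = 1.14 V, so V_ov = 1.14 − 0.74 = 0.4 V.
Assume saturation: I_D = ½ k_n V_ov² = 0.5 × 0.665 × 0.4² = 0.0532 mA, giving V_DS = V_DD − I_D R_D = 2.38 − 0.0532 × 51.3 = -0.349 V.
But -0.349 V < V_ov = 0.4 V, so the device is actually in triode.
In triode I_D = k_n[V_ov V_DS − ½ V_DS²] and I_D = (V_DD − V_DS)/R_D. Equating: 17.1 V_DS² − 14.65 V_DS + 2.38 = 0, giving V_DS = 0.218 V (the root below V_ov).
I_D = (2.38 − 0.218) / 51.3 = 0.0422 mA.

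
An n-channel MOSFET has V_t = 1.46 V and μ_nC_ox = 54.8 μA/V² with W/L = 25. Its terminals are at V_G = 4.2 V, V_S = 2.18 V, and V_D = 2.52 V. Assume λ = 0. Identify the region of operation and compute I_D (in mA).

V_GS = V_G − V_S = 4.2 − 2.18 = 2.02 V; V_DS = V_D − V_S = 2.52 − 2.18 = 0.34 V.
k_n = μ_nC_ox · (W/L) = 1.37 mA/V².
V_ov = V_GS − V_t = 2.02 − 1.46 = 0.56 V.
Since V_DS = 0.34 V < V_ov = 0.56 V, the device is in the triode region.
I_D = k_n [V_ov · V_DS − ½ V_DS²] = 1.37 × [0.56 × 0.34 − 0.5 × 0.34²] = 0.182 mA.

Triode; I_D = 0.182 mA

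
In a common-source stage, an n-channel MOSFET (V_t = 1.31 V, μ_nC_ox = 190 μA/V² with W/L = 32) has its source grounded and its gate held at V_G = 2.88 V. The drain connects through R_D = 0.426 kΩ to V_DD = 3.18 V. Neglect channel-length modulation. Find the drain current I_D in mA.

V_GS = V_G = 2.88 V, so V_ov = 2.88 − 1.31 = 1.57 V.
k_n = μ_nC_ox · (W/L) = 6.08 mA/V².
Assume saturation: I_D = ½ k_n V_ov² = 0.5 × 6.08 × 1.57² = 7.49 mA, giving V_DS = V_DD − I_D R_D = 3.18 − 7.49 × 0.426 = -0.0121 V.
But -0.0121 V < V_ov = 1.57 V, so the device is actually in triode.
In triode I_D = k_n[V_ov V_DS − ½ V_DS²] and I_D = (V_DD − V_DS)/R_D. Equating: 1.3 V_DS² − 5.066 V_DS + 3.18 = 0, giving V_DS = 0.785 V (the root below V_ov).
I_D = (3.18 − 0.785) / 0.426 = 5.62 mA.

I_D = 5.62 mA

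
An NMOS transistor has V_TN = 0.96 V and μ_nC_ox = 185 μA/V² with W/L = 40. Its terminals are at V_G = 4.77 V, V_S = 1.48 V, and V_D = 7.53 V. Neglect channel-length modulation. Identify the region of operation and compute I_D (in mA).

V_GS = V_G − V_S = 4.77 − 1.48 = 3.29 V; V_DS = V_D − V_S = 7.53 − 1.48 = 6.05 V.
k_n = μ_nC_ox · (W/L) = 7.4 mA/V².
V_ov = V_GS − V_TN = 3.29 − 0.96 = 2.33 V.
Since V_DS = 6.05 V ≥ V_ov = 2.33 V, the device is in saturation.
I_D = ½ k_n V_ov² = 0.5 × 7.4 × 2.33² = 20.1 mA.

Saturation; I_D = 20.1 mA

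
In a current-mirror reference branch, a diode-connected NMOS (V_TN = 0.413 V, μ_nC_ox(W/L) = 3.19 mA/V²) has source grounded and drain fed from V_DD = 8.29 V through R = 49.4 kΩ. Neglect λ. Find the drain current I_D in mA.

With gate tied to drain, V_GS = V_DS ≥ V_GS − V_TN, so the device is in saturation.
KCL at the drain: ½ k_n (V_GS − V_TN)² = (V_DD − V_GS)/R.
Let x = V_GS − 0.413. Then 78.8 x² + x − 7.877 = 0, giving x = 0.31 V (positive root), so V_GS = 0.723 V.
I_D = (V_DD − V_GS)/R = (8.29 − 0.723) / 49.4 = 0.153 mA.

I_D = 0.153 mA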